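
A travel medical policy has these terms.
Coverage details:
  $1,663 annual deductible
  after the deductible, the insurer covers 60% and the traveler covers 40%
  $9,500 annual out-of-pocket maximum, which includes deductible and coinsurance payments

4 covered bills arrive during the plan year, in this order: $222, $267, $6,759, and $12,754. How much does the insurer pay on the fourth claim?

$7,652.40

Claim 1 — $222: entire amount goes to the deductible. Cost to traveler: $222. OOP to date $222. Plan pays $222 − $222 = $0.
Claim 2 — $267: entire amount goes to the deductible. Cost to traveler: $267. OOP to date $489. Plan pays $267 − $267 = $0.
Claim 3 — $6,759: deductible takes $1,174, $5,585 remains; coinsurance $5,585 × 40% = $2,234. Traveler owes $3,408 (running OOP $3,897). Plan pays $6,759 − $3,408 = $3,351.
Claim 4 — $12,754: 40% coinsurance on $12,754 = $5,101.60. Traveler owes $5,101.60 (running OOP $8,998.60). Insurer: $12,754 − $5,101.60 = $7,652.40.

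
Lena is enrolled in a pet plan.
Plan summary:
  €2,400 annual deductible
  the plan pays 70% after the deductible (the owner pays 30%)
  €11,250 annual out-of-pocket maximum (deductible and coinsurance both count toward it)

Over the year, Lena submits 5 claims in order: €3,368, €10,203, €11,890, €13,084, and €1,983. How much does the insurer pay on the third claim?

€8,323

#1 (€3,368): €2,400 to deductible, leaving €968; 30% of €968 = €290.40. Owner pays €2,690.40; OOP now €2,690.40. Plan pays €3,368 − €2,690.40 = €677.60.
#2 (€10,203): 30% coinsurance on €10,203 = €3,060.90. Owner owes €3,060.90 (running OOP €5,751.30). Insurer: €10,203 − €3,060.90 = €7,142.10.
#3 (€11,890): 30% coinsurance on €11,890 = €3,567. Owner pays €3,567; OOP now €9,318.30. Insurer: €11,890 − €3,567 = €8,323.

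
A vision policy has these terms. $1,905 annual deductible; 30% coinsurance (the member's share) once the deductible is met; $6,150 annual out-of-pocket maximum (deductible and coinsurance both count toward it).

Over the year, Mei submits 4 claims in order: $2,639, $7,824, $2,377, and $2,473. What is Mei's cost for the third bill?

$713.10

#1 ($2,639): $1,905 to deductible, leaving $734; coinsurance $734 × 30% = $220.20. Member owes $2,125.20 (running OOP $2,125.20).
#2 ($7,824): deductible met; 30% of $7,824 = $2,347.20. Member owes $2,347.20 (running OOP $4,472.40).
#3 ($2,377): 30% coinsurance on $2,377 = $713.10. Member pays $713.10; OOP now $5,185.50.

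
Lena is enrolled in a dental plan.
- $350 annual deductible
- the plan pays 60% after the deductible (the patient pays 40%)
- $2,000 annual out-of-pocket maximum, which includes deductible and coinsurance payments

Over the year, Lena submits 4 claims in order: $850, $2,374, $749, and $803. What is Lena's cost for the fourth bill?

Claim 1 ($850): $350 finishes the deductible; $500 goes to coinsurance; coinsurance $500 × 40% = $200. Patient pays $550; OOP now $550.
Claim 2 ($2,374): 40% coinsurance on $2,374 = $949.60. Cost to patient: $949.60. OOP to date $1,499.60.
Claim 3 ($749): deductible met; 40% of $749 = $299.60. Patient pays $299.60; OOP now $1,799.20.
Claim 4 ($803): deductible met; 40% of $803 = $321.20. Adding that to $1,799.20 gives $2,120.40, past the $2,000 cap; patient pays only $2,000 − $1,799.20 = $200.80.

$200.80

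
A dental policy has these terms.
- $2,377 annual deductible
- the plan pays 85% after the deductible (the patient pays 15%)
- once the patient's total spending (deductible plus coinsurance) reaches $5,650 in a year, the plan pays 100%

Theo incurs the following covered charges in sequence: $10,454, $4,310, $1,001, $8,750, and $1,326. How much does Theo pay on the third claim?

$150.15

Claim 1 ($10,454): $2,377 finishes the deductible; $8,077 goes to coinsurance; coinsurance $8,077 × 15% = $1,211.55. Cost to patient: $3,588.55. OOP to date $3,588.55.
Claim 2 ($4,310): 15% coinsurance on $4,310 = $646.50. Cost to patient: $646.50. OOP to date $4,235.05.
Claim 3 ($1,001): deductible already satisfied, so patient's share is 15% × $1,001 = $150.15. Cost to patient: $150.15. OOP to date $4,385.20.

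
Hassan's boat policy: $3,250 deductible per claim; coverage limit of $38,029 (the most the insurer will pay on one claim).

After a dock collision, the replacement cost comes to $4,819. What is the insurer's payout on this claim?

$1,569

Subtract the deductible: $4,819 − $3,250 = $1,569.
$1,569 ≤ $38,029, so the limit doesn't bind; insurer pays $1,569.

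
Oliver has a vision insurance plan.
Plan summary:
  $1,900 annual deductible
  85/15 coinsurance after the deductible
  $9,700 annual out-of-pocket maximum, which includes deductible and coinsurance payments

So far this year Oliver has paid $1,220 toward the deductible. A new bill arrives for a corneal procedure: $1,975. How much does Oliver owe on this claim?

$874.25

Remaining deductible: $1,900 − $1,220 = $680.
The remaining $1,295 (= $1,975 − $680) moves to coinsurance.
Member's 15% share of $1,295 is $194.25.
So the member owes $680 + $194.25 = $874.25 before any cap.
Year-to-date out-of-pocket becomes $1,220 + $874.25 = $2,094.25, still under the $9,700 maximum, so no cap applies.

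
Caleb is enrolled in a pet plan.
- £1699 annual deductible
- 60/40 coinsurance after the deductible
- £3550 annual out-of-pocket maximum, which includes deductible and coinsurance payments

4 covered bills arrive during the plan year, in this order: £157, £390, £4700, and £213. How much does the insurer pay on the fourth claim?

£127.80

Claim 1 (£157): fully absorbed by the deductible. Cost to owner: £157. OOP to date £157. Insurer: £157 − £157 = £0.
Claim 2 (£390): all of it applies to the deductible. Owner pays £390; OOP now £547. Plan pays £390 − £390 = £0.
Claim 3 (£4700): deductible takes £1152, £3548 remains; coinsurance £3548 × 40% = £1419.20. Owner owes £2571.20 (running OOP £3118.20). Insurer: £4700 − £2571.20 = £2128.80.
Claim 4 (£213): 40% coinsurance on £213 = £85.20. Owner owes £85.20 (running OOP £3203.40). Plan pays £213 − £85.20 = £127.80.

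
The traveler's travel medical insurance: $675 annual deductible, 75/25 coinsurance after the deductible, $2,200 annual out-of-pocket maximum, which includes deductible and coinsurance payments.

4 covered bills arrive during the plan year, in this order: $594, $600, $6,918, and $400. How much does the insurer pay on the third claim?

$5,522.75

Bill 1, $594: entire amount goes to the deductible. Traveler pays $594; OOP now $594. Insurer: $594 − $594 = $0.
Bill 2, $600: deductible takes $81, $519 remains; 25% of $519 = $129.75. Traveler owes $210.75 (running OOP $804.75). Plan pays $600 − $210.75 = $389.25.
Bill 3, $6,918: deductible already satisfied, so traveler's share is 25% × $6,918 = $1,729.50. OOP would hit $2,534.25 > $2,200, so the cap limits the traveler to $2,200 − $804.75 = $1,395.25. Plan pays $6,918 − $1,395.25 = $5,522.75.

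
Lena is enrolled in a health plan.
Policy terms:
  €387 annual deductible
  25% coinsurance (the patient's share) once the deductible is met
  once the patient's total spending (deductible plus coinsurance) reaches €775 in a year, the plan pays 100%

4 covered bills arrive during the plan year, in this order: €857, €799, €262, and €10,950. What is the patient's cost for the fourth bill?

Claim 1 (€857): €387 finishes the deductible; €470 goes to coinsurance; patient's 25% is €117.50. Patient pays €504.50; OOP now €504.50.
Claim 2 (€799): deductible met; 25% of €799 = €199.75. Cost to patient: €199.75. OOP to date €704.25.
Claim 3 (€262): deductible already satisfied, so patient's share is 25% × €262 = €65.50. Patient owes €65.50 (running OOP €769.75).
Claim 4 (€10,950): deductible met; 25% of €10,950 = €2,737.50. Adding that to €769.75 gives €3,507.25, past the €775 cap; patient pays only €775 − €769.75 = €5.25.

€5.25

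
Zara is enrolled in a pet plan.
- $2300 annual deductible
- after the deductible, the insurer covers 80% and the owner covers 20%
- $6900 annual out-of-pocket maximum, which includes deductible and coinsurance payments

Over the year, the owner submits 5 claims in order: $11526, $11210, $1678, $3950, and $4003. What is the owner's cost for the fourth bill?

Claim 1 ($11526): $2300 finishes the deductible; $9226 goes to coinsurance; coinsurance $9226 × 20% = $1845.20. Cost to owner: $4145.20. OOP to date $4145.20.
Claim 2 ($11210): 20% coinsurance on $11210 = $2242. Owner pays $2242; OOP now $6387.20.
Claim 3 ($1678): deductible already satisfied, so owner's share is 20% × $1678 = $335.60. Owner pays $335.60; OOP now $6722.80.
Claim 4 ($3950): deductible met; 20% of $3950 = $790. OOP would hit $7512.80 > $6900, so the cap limits the owner to $6900 − $6722.80 = $177.20.

$177.20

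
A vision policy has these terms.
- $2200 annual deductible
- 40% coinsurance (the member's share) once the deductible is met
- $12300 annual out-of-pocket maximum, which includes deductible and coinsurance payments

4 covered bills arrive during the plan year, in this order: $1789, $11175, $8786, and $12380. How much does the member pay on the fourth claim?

$2280

#1 ($1789): fully absorbed by the deductible. Member owes $1789 (running OOP $1789).
#2 ($11175): $411 to deductible, leaving $10764; 40% of $10764 = $4305.60. Member owes $4716.60 (running OOP $6505.60).
#3 ($8786): deductible met; 40% of $8786 = $3514.40. Member pays $3514.40; OOP now $10020.
#4 ($12380): deductible already satisfied, so member's share is 40% × $12380 = $4952. OOP would hit $14972 > $12300, so the cap limits the member to $12300 − $10020 = $2280.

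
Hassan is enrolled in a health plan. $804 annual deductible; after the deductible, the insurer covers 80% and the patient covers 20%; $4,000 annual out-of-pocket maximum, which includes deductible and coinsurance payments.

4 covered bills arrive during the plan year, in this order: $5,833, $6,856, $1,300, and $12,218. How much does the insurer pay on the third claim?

$1,040

Claim 1 — $5,833: deductible takes $804, $5,029 remains; patient's 20% is $1,005.80. Patient pays $1,809.80; OOP now $1,809.80. Insurer: $5,833 − $1,809.80 = $4,023.20.
Claim 2 — $6,856: deductible met; 20% of $6,856 = $1,371.20. Cost to patient: $1,371.20. OOP to date $3,181. Insurer: $6,856 − $1,371.20 = $5,484.80.
Claim 3 — $1,300: deductible already satisfied, so patient's share is 20% × $1,300 = $260. Cost to patient: $260. OOP to date $3,441. Plan pays $1,300 − $260 = $1,040.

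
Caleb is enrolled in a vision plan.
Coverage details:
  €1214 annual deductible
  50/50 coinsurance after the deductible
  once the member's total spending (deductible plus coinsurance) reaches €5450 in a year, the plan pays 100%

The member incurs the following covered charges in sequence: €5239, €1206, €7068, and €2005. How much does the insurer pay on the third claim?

€5447.50

#1 (€5239): €1214 to deductible, leaving €4025; 50% of €4025 = €2012.50. Member owes €3226.50 (running OOP €3226.50). Plan pays €5239 − €3226.50 = €2012.50.
#2 (€1206): deductible already satisfied, so member's share is 50% × €1206 = €603. Member pays €603; OOP now €3829.50. Plan pays €1206 − €603 = €603.
#3 (€7068): deductible met; 50% of €7068 = €3534. Adding that to €3829.50 gives €7363.50, past the €5450 cap; member pays only €5450 − €3829.50 = €1620.50. Plan pays €7068 − €1620.50 = €5447.50.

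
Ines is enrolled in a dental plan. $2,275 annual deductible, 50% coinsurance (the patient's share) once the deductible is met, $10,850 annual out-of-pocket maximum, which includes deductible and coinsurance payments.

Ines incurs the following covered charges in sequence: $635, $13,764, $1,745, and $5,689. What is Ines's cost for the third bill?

#1 ($635): all of it applies to the deductible. Patient owes $635 (running OOP $635).
#2 ($13,764): $1,640 finishes the deductible; $12,124 goes to coinsurance; patient's 50% is $6,062. Patient owes $7,702 (running OOP $8,337).
#3 ($1,745): 50% coinsurance on $1,745 = $872.50. Patient pays $872.50; OOP now $9,209.50.

$872.50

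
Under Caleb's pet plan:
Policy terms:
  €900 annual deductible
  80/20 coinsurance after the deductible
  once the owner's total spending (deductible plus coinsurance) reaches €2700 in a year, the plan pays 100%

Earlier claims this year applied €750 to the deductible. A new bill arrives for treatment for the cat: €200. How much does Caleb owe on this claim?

Remaining deductible: €900 − €750 = €150.
After the €150 deductible portion, €200 − €150 = €50 is subject to coinsurance.
20% of €50 = €10 falls to the owner.
So the owner owes €150 + €10 = €160 before any cap.
Total out-of-pocket so far would be €750 + €160 = €910, below the €2700 cap — no reduction.

€160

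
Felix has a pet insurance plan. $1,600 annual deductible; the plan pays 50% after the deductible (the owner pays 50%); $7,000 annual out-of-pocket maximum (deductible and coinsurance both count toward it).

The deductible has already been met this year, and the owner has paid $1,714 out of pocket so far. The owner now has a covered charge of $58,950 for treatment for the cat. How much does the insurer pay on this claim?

$53,664

The deductible is already satisfied, so the full bill goes to coinsurance.
50% of $58,950 = $29,475 falls to the owner.
Adding $29,475 to the $1,714 already spent would give $31,189, which exceeds the $7,000 cap; the owner pays just $7,000 − $1,714 = $5,286.
Insurer pays the balance: $58,950 − $5,286 = $53,664.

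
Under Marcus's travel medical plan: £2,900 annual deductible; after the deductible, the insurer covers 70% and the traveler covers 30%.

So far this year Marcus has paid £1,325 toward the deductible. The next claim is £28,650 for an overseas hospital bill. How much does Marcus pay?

Deductible still to meet: £2,900 − £1,325 = £1,575.
The remaining £27,075 (= £28,650 − £1,575) moves to coinsurance.
Coinsurance: £27,075 × 30% = £8,122.50.
That puts the traveler's cost at £1,575 + £8,122.50 = £9,697.50.

£9,697.50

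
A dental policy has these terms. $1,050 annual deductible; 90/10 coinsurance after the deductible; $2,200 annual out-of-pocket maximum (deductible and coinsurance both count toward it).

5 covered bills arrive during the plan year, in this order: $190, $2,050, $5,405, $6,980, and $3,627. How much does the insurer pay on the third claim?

#1 ($190): all of it applies to the deductible. Patient owes $190 (running OOP $190). Insurer: $190 − $190 = $0.
#2 ($2,050): $860 finishes the deductible; $1,190 goes to coinsurance; 10% of $1,190 = $119. Patient owes $979 (running OOP $1,169). Insurer: $2,050 − $979 = $1,071.
#3 ($5,405): 10% coinsurance on $5,405 = $540.50. Patient owes $540.50 (running OOP $1,709.50). Plan pays $5,405 − $540.50 = $4,864.50.

$4,864.50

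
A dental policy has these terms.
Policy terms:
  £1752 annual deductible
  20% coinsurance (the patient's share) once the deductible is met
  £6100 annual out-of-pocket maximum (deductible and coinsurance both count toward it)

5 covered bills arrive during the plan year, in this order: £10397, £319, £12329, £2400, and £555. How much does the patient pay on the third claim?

#1 (£10397): £1752 to deductible, leaving £8645; 20% of £8645 = £1729. Cost to patient: £3481. OOP to date £3481.
#2 (£319): deductible met; 20% of £319 = £63.80. Patient owes £63.80 (running OOP £3544.80).
#3 (£12329): deductible already satisfied, so patient's share is 20% × £12329 = £2465.80. Cost to patient: £2465.80. OOP to date £6010.60.

£2465.80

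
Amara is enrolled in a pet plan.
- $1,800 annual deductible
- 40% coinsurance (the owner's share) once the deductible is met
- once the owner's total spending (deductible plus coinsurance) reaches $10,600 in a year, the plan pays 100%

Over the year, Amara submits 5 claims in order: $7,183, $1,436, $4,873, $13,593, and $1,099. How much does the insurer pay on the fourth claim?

Claim 1 — $7,183: $1,800 to deductible, leaving $5,383; owner's 40% is $2,153.20. Owner owes $3,953.20 (running OOP $3,953.20). Insurer: $7,183 − $3,953.20 = $3,229.80.
Claim 2 — $1,436: deductible already satisfied, so owner's share is 40% × $1,436 = $574.40. Cost to owner: $574.40. OOP to date $4,527.60. Insurer: $1,436 − $574.40 = $861.60.
Claim 3 — $4,873: 40% coinsurance on $4,873 = $1,949.20. Cost to owner: $1,949.20. OOP to date $6,476.80. Insurer: $4,873 − $1,949.20 = $2,923.80.
Claim 4 — $13,593: 40% coinsurance on $13,593 = $5,437.20. That would push OOP to $11,914, over the $10,600 cap, so owner pays $10,600 − $6,476.80 = $4,123.20. Insurer: $13,593 − $4,123.20 = $9,469.80.

$9,469.80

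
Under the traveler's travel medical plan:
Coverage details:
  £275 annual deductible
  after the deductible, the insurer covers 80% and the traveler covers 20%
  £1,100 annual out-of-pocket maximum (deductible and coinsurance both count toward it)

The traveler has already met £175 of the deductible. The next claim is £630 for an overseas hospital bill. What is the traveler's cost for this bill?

£206

Remaining deductible: £275 − £175 = £100.
That leaves £630 − £100 = £530 for coinsurance.
Coinsurance: £530 × 20% = £106.
So the traveler owes £100 + £106 = £206 before any cap.
Year-to-date out-of-pocket becomes £175 + £206 = £381, still under the £1,100 maximum, so no cap applies.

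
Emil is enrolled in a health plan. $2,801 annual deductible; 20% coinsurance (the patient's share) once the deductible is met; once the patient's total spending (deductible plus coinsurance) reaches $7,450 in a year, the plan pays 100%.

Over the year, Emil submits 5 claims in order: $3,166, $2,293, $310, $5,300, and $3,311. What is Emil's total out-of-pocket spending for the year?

$5,116.80

Claim 1 ($3,166): $2,801 finishes the deductible; $365 goes to coinsurance; coinsurance $365 × 20% = $73. Patient owes $2,874 (running OOP $2,874).
Claim 2 ($2,293): 20% coinsurance on $2,293 = $458.60. Patient pays $458.60; OOP now $3,332.60.
Claim 3 ($310): 20% coinsurance on $310 = $62. Patient owes $62 (running OOP $3,394.60).
Claim 4 ($5,300): deductible met; 20% of $5,300 = $1,060. Patient pays $1,060; OOP now $4,454.60.
Claim 5 ($3,311): 20% coinsurance on $3,311 = $662.20. Cost to patient: $662.20. OOP to date $5,116.80.
Total paid by the patient: $2,874 + $458.60 + $62 + $1,060 + $662.20 = $5,116.80.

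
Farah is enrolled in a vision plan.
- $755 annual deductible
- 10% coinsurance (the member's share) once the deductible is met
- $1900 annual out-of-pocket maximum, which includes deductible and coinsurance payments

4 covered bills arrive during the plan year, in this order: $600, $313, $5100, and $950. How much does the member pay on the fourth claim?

$95

Claim 1 ($600): all of it applies to the deductible. Member pays $600; OOP now $600.
Claim 2 ($313): $155 to deductible, leaving $158; coinsurance $158 × 10% = $15.80. Cost to member: $170.80. OOP to date $770.80.
Claim 3 ($5100): deductible met; 10% of $5100 = $510. Member pays $510; OOP now $1280.80.
Claim 4 ($950): deductible met; 10% of $950 = $95. Cost to member: $95. OOP to date $1375.80.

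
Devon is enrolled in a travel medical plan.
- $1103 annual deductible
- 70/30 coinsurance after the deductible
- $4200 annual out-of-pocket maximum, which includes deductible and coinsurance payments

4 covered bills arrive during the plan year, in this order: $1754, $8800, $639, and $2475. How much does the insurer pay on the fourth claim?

Bill 1, $1754: deductible takes $1103, $651 remains; 30% of $651 = $195.30. Cost to traveler: $1298.30. OOP to date $1298.30. Insurer: $1754 − $1298.30 = $455.70.
Bill 2, $8800: 30% coinsurance on $8800 = $2640. Cost to traveler: $2640. OOP to date $3938.30. Plan pays $8800 − $2640 = $6160.
Bill 3, $639: deductible met; 30% of $639 = $191.70. Traveler owes $191.70 (running OOP $4130). Plan pays $639 − $191.70 = $447.30.
Bill 4, $2475: deductible already satisfied, so traveler's share is 30% × $2475 = $742.50. That would push OOP to $4872.50, over the $4200 cap, so traveler pays $4200 − $4130 = $70. Insurer: $2475 − $70 = $2405.

$2405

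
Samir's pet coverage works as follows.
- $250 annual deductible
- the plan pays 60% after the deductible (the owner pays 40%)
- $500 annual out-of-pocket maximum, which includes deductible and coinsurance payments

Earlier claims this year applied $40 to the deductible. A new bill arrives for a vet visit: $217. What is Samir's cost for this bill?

Remaining deductible: $250 − $40 = $210.
The remaining $7 (= $217 − $210) moves to coinsurance.
Owner's 40% share of $7 is $2.80.
Owner responsibility before any cap: $210 + $2.80 = $212.80.
Year-to-date out-of-pocket becomes $40 + $212.80 = $252.80, still under the $500 maximum, so no cap applies.

$212.80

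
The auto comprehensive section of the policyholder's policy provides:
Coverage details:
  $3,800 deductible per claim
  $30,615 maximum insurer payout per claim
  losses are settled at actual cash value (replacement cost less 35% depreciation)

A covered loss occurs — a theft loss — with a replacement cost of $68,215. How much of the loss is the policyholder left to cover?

Actual cash value after 35% depreciation: $68,215 × 65% = $44,339.75.
After the deductible, $44,339.75 − $3,800 = $40,539.75 remains.
The $30,615 per-incident cap binds; insurer pays $30,615.
The policyholder bears the rest of the original loss: $68,215 − $30,615 = $37,600.

$37,600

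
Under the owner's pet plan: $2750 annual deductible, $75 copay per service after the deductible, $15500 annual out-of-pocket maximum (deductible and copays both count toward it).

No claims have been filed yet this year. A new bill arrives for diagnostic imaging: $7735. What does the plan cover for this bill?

Nothing has been paid toward the $2750 deductible, so the first $2750 of this charge is applied there.
After the $2750 deductible portion, $7735 − $2750 = $4985 is subject to the copay.
Copay on this service: $75.
That puts the owner's cost at $2750 + $75 = $2825 before any cap.
Year-to-date out-of-pocket becomes $0 + $2825 = $2825, still under the $15500 maximum, so no cap applies.
The plan picks up $7735 − $2825 = $4910.

$4910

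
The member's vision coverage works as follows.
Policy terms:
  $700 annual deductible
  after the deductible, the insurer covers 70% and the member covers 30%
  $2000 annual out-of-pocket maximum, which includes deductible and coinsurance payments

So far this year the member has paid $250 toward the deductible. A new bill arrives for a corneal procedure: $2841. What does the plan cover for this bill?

Remaining deductible: $700 − $250 = $450.
After the $450 deductible portion, $2841 − $450 = $2391 is subject to coinsurance.
Member's 30% share of $2391 is $717.30.
Member responsibility before any cap: $450 + $717.30 = $1167.30.
Year-to-date out-of-pocket becomes $250 + $1167.30 = $1417.30, still under the $2000 maximum, so no cap applies.
Insurer pays the balance: $2841 − $1167.30 = $1673.70.

$1673.70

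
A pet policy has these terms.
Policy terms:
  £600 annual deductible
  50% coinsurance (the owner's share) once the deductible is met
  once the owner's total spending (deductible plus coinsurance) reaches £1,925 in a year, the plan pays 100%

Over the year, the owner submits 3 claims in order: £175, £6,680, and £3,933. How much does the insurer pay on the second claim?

£4,930

Claim 1 (£175): fully absorbed by the deductible. Owner owes £175 (running OOP £175). Insurer: £175 − £175 = £0.
Claim 2 (£6,680): deductible takes £425, £6,255 remains; 50% of £6,255 = £3,127.50. Claim cost before the cap: £425 + £3,127.50 = £3,552.50. That would push OOP to £3,727.50, over the £1,925 cap, so owner pays £1,925 − £175 = £1,750. Plan pays £6,680 − £1,750 = £4,930.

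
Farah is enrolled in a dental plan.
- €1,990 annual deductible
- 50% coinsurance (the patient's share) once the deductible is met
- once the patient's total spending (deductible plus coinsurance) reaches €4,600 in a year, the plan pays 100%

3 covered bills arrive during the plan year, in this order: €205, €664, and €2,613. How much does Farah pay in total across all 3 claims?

Claim 1 — €205: fully absorbed by the deductible. Patient owes €205 (running OOP €205).
Claim 2 — €664: fully absorbed by the deductible. Cost to patient: €664. OOP to date €869.
Claim 3 — €2,613: €1,121 to deductible, leaving €1,492; patient's 50% is €746. Cost to patient: €1,867. OOP to date €2,736.
Total paid by the patient: €205 + €664 + €1,867 = €2,736.

€2,736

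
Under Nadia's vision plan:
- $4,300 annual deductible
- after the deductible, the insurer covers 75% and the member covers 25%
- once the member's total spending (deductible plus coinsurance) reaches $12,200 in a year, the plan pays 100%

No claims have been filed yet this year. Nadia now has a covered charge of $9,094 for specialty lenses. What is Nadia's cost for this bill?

Deductible not yet touched, so the first $4,300 of the bill goes to the deductible.
After the $4,300 deductible portion, $9,094 − $4,300 = $4,794 is subject to coinsurance.
Member's 25% share of $4,794 is $1,198.50.
That puts the member's cost at $4,300 + $1,198.50 = $5,498.50 before any cap.
Year-to-date out-of-pocket becomes $0 + $5,498.50 = $5,498.50, still under the $12,200 maximum, so no cap applies.

$5,498.50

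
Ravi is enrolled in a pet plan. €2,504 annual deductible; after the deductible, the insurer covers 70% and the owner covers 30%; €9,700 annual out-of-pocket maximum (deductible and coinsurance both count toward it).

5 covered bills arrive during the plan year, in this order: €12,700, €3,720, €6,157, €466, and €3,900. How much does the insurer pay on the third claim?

Claim 1 (€12,700): deductible takes €2,504, €10,196 remains; 30% of €10,196 = €3,058.80. Cost to owner: €5,562.80. OOP to date €5,562.80. Insurer: €12,700 − €5,562.80 = €7,137.20.
Claim 2 (€3,720): deductible met; 30% of €3,720 = €1,116. Owner owes €1,116 (running OOP €6,678.80). Plan pays €3,720 − €1,116 = €2,604.
Claim 3 (€6,157): 30% coinsurance on €6,157 = €1,847.10. Cost to owner: €1,847.10. OOP to date €8,525.90. Insurer: €6,157 − €1,847.10 = €4,309.90.

€4,309.90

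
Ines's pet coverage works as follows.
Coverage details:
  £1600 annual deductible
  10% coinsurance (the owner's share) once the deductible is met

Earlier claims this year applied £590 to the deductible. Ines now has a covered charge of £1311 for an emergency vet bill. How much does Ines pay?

Remaining deductible: £1600 − £590 = £1010.
That leaves £1311 − £1010 = £301 for coinsurance.
10% of £301 = £30.10 falls to the owner.
Owner responsibility: £1010 + £30.10 = £1040.10.

£1040.10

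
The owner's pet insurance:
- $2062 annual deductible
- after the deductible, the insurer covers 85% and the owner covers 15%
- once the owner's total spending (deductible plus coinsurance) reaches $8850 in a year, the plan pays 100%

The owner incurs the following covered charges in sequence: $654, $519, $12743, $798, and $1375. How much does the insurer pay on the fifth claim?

$1168.75

Bill 1, $654: entire amount goes to the deductible. Owner owes $654 (running OOP $654). Insurer: $654 − $654 = $0.
Bill 2, $519: all of it applies to the deductible. Owner pays $519; OOP now $1173. Plan pays $519 − $519 = $0.
Bill 3, $12743: deductible takes $889, $11854 remains; coinsurance $11854 × 15% = $1778.10. Owner owes $2667.10 (running OOP $3840.10). Insurer: $12743 − $2667.10 = $10075.90.
Bill 4, $798: 15% coinsurance on $798 = $119.70. Owner owes $119.70 (running OOP $3959.80). Insurer: $798 − $119.70 = $678.30.
Bill 5, $1375: deductible met; 15% of $1375 = $206.25. Owner owes $206.25 (running OOP $4166.05). Plan pays $1375 − $206.25 = $1168.75.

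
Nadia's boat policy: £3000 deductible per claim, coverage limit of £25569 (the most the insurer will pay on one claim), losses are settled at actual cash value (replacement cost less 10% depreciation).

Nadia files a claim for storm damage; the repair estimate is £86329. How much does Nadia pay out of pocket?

£60760

Actual cash value after 10% depreciation: £86329 × 90% = £77696.10.
Subtract the deductible: £77696.10 − £3000 = £74696.10.
£74696.10 exceeds the £25569 limit, so the insurer pays the limit: £25569.
Out of pocket: £86329 − £25569 = £60760.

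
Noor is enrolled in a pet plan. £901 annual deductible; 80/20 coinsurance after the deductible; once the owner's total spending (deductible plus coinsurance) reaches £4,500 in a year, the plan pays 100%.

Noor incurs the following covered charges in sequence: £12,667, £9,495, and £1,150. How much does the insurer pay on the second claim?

#1 (£12,667): deductible takes £901, £11,766 remains; 20% of £11,766 = £2,353.20. Owner pays £3,254.20; OOP now £3,254.20. Insurer: £12,667 − £3,254.20 = £9,412.80.
#2 (£9,495): 20% coinsurance on £9,495 = £1,899. Adding that to £3,254.20 gives £5,153.20, past the £4,500 cap; owner pays only £4,500 − £3,254.20 = £1,245.80. Insurer: £9,495 − £1,245.80 = £8,249.20.

£8,249.20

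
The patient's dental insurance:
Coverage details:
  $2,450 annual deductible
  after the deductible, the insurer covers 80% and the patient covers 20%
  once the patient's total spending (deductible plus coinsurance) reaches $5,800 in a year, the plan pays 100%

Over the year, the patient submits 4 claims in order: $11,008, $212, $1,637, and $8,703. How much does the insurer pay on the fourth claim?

$7,434.40

Claim 1 ($11,008): $2,450 to deductible, leaving $8,558; patient's 20% is $1,711.60. Patient owes $4,161.60 (running OOP $4,161.60). Plan pays $11,008 − $4,161.60 = $6,846.40.
Claim 2 ($212): deductible already satisfied, so patient's share is 20% × $212 = $42.40. Patient owes $42.40 (running OOP $4,204). Plan pays $212 − $42.40 = $169.60.
Claim 3 ($1,637): deductible already satisfied, so patient's share is 20% × $1,637 = $327.40. Patient owes $327.40 (running OOP $4,531.40). Insurer: $1,637 − $327.40 = $1,309.60.
Claim 4 ($8,703): deductible already satisfied, so patient's share is 20% × $8,703 = $1,740.60. OOP would hit $6,272 > $5,800, so the cap limits the patient to $5,800 − $4,531.40 = $1,268.60. Insurer: $8,703 − $1,268.60 = $7,434.40.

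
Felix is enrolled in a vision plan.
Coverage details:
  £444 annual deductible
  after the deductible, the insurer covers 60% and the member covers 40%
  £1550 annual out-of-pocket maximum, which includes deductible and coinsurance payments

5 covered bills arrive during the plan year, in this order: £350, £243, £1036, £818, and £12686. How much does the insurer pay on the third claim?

£621.60

Claim 1 (£350): entire amount goes to the deductible. Member owes £350 (running OOP £350). Insurer: £350 − £350 = £0.
Claim 2 (£243): £94 finishes the deductible; £149 goes to coinsurance; 40% of £149 = £59.60. Member pays £153.60; OOP now £503.60. Plan pays £243 − £153.60 = £89.40.
Claim 3 (£1036): deductible met; 40% of £1036 = £414.40. Member pays £414.40; OOP now £918. Plan pays £1036 − £414.40 = £621.60.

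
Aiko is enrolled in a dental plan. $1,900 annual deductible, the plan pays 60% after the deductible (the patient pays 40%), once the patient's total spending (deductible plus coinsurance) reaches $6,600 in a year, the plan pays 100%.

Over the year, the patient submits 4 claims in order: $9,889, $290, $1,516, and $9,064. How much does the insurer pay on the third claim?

Claim 1 ($9,889): $1,900 to deductible, leaving $7,989; coinsurance $7,989 × 40% = $3,195.60. Patient owes $5,095.60 (running OOP $5,095.60). Plan pays $9,889 − $5,095.60 = $4,793.40.
Claim 2 ($290): deductible met; 40% of $290 = $116. Patient pays $116; OOP now $5,211.60. Insurer: $290 − $116 = $174.
Claim 3 ($1,516): deductible met; 40% of $1,516 = $606.40. Cost to patient: $606.40. OOP to date $5,818. Plan pays $1,516 − $606.40 = $909.60.

$909.60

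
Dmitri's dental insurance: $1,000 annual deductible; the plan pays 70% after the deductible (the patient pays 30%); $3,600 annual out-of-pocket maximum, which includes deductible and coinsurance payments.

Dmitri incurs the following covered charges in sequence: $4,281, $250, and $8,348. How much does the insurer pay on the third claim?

Bill 1, $4,281: deductible takes $1,000, $3,281 remains; patient's 30% is $984.30. Cost to patient: $1,984.30. OOP to date $1,984.30. Plan pays $4,281 − $1,984.30 = $2,296.70.
Bill 2, $250: deductible met; 30% of $250 = $75. Cost to patient: $75. OOP to date $2,059.30. Plan pays $250 − $75 = $175.
Bill 3, $8,348: deductible met; 30% of $8,348 = $2,504.40. That would push OOP to $4,563.70, over the $3,600 cap, so patient pays $3,600 − $2,059.30 = $1,540.70. Insurer: $8,348 − $1,540.70 = $6,807.30.

$6,807.30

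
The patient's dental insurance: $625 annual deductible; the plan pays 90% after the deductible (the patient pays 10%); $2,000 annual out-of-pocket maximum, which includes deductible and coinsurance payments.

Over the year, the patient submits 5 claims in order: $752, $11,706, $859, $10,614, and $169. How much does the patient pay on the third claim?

$85.90

Claim 1 ($752): deductible takes $625, $127 remains; 10% of $127 = $12.70. Patient pays $637.70; OOP now $637.70.
Claim 2 ($11,706): deductible met; 10% of $11,706 = $1,170.60. Patient owes $1,170.60 (running OOP $1,808.30).
Claim 3 ($859): deductible already satisfied, so patient's share is 10% × $859 = $85.90. Cost to patient: $85.90. OOP to date $1,894.20.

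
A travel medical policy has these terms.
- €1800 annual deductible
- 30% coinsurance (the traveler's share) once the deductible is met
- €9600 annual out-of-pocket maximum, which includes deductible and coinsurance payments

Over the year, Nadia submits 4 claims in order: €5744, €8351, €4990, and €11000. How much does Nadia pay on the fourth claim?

€2614.50

#1 (€5744): €1800 finishes the deductible; €3944 goes to coinsurance; 30% of €3944 = €1183.20. Traveler owes €2983.20 (running OOP €2983.20).
#2 (€8351): deductible already satisfied, so traveler's share is 30% × €8351 = €2505.30. Cost to traveler: €2505.30. OOP to date €5488.50.
#3 (€4990): deductible met; 30% of €4990 = €1497. Traveler pays €1497; OOP now €6985.50.
#4 (€11000): deductible met; 30% of €11000 = €3300. Adding that to €6985.50 gives €10285.50, past the €9600 cap; traveler pays only €9600 − €6985.50 = €2614.50.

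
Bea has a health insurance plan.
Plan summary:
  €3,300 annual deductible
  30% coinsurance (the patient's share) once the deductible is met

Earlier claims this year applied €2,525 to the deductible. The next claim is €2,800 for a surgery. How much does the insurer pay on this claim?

€2,525 of the €3,300 deductible is already met, leaving €775.
After the €775 deductible portion, €2,800 − €775 = €2,025 is subject to coinsurance.
Patient's 30% share of €2,025 is €607.50.
Patient responsibility: €775 + €607.50 = €1,382.50.
Insurer pays the balance: €2,800 − €1,382.50 = €1,417.50.

€1,417.50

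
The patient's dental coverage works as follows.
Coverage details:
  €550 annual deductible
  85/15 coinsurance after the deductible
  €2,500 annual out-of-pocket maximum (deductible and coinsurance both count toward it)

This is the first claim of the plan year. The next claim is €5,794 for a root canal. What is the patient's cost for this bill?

€1,336.60

The full €550 deductible is still open; €550 of this bill applies to it.
After the €550 deductible portion, €5,794 − €550 = €5,244 is subject to coinsurance.
Coinsurance: €5,244 × 15% = €786.60.
So the patient owes €550 + €786.60 = €1,336.60 before any cap.
Year-to-date out-of-pocket becomes €0 + €1,336.60 = €1,336.60, still under the €2,500 maximum, so no cap applies.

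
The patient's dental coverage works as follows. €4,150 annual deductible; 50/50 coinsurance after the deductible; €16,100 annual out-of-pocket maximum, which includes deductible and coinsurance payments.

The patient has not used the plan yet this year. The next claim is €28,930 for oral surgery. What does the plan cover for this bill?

The full €4,150 deductible is still open; €4,150 of this bill applies to it.
The remaining €24,780 (= €28,930 − €4,150) moves to coinsurance.
50% of €24,780 = €12,390 falls to the patient.
So the patient owes €4,150 + €12,390 = €16,540 before any cap.
Year-to-date out-of-pocket would reach €0 + €16,540 = €16,540, above the €16,100 maximum, so the patient pays only €16,100 − €0 = €16,100.
Insurer pays the balance: €28,930 − €16,100 = €12,830.

€12,830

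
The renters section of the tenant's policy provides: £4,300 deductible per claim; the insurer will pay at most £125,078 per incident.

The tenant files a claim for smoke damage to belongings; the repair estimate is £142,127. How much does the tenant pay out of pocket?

Subtract the deductible: £142,127 − £4,300 = £137,827.
The £125,078 per-incident cap binds; insurer pays £125,078.
Tenant's share is the uncovered remainder: £142,127 − £125,078 = £17,049.

£17,049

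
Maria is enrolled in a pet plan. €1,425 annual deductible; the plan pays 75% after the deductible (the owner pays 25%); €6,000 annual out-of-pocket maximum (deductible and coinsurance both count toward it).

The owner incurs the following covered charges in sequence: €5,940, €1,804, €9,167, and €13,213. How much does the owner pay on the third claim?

Claim 1 (€5,940): €1,425 finishes the deductible; €4,515 goes to coinsurance; coinsurance €4,515 × 25% = €1,128.75. Owner owes €2,553.75 (running OOP €2,553.75).
Claim 2 (€1,804): 25% coinsurance on €1,804 = €451. Cost to owner: €451. OOP to date €3,004.75.
Claim 3 (€9,167): 25% coinsurance on €9,167 = €2,291.75. Owner pays €2,291.75; OOP now €5,296.50.

€2,291.75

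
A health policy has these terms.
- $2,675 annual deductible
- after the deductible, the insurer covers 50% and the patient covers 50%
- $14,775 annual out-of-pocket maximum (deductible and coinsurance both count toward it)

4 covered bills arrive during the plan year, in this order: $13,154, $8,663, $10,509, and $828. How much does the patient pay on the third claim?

Bill 1, $13,154: deductible takes $2,675, $10,479 remains; patient's 50% is $5,239.50. Patient pays $7,914.50; OOP now $7,914.50.
Bill 2, $8,663: deductible met; 50% of $8,663 = $4,331.50. Cost to patient: $4,331.50. OOP to date $12,246.
Bill 3, $10,509: deductible met; 50% of $10,509 = $5,254.50. Adding that to $12,246 gives $17,500.50, past the $14,775 cap; patient pays only $14,775 − $12,246 = $2,529.

$2,529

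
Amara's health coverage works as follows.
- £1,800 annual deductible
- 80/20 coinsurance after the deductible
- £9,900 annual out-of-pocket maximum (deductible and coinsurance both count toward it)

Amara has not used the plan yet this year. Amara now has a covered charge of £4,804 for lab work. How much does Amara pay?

£2,400.80

Nothing has been paid toward the £1,800 deductible, so the first £1,800 of this charge is applied there.
The remaining £3,004 (= £4,804 − £1,800) moves to coinsurance.
Coinsurance: £3,004 × 20% = £600.80.
So the patient owes £1,800 + £600.80 = £2,400.80 before any cap.
Total out-of-pocket so far would be £0 + £2,400.80 = £2,400.80, below the £9,900 cap — no reduction.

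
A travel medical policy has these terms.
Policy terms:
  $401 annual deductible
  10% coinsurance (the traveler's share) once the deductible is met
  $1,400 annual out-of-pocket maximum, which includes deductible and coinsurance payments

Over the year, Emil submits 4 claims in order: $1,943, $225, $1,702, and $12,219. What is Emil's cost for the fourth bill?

$652.10

Claim 1 ($1,943): $401 to deductible, leaving $1,542; traveler's 10% is $154.20. Traveler pays $555.20; OOP now $555.20.
Claim 2 ($225): deductible already satisfied, so traveler's share is 10% × $225 = $22.50. Cost to traveler: $22.50. OOP to date $577.70.
Claim 3 ($1,702): 10% coinsurance on $1,702 = $170.20. Traveler pays $170.20; OOP now $747.90.
Claim 4 ($12,219): 10% coinsurance on $12,219 = $1,221.90. That would push OOP to $1,969.80, over the $1,400 cap, so traveler pays $1,400 − $747.90 = $652.10.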